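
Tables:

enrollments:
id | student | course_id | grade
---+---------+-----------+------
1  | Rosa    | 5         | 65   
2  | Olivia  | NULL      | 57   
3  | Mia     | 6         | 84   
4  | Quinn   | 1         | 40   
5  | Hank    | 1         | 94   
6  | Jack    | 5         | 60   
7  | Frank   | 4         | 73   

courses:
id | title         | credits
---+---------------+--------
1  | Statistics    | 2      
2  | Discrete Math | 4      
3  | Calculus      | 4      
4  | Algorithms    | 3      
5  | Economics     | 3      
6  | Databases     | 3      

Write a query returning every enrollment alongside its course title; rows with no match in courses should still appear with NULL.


LEFT JOIN keeps every row from enrollments (the left table); where course_id has no match in courses, the course columns become NULL. Walk through each enrollment:
  - enrollment 1 (Rosa): course_id=5 -> matches Economics
  - enrollment 2 (Olivia): course_id=NULL, no match -> kept with NULL
  - enrollment 3 (Mia): course_id=6 -> matches Databases
  - enrollment 4 (Quinn): course_id=1 -> matches Statistics
  - enrollment 5 (Hank): course_id=1 -> matches Statistics
  - enrollment 6 (Jack): course_id=5 -> matches Economics
  - enrollment 7 (Frank): course_id=4 -> matches Algorithms
All 7 rows appear; 1 has NULL course.

SQL:
SELECT a.student, b.title AS course
FROM enrollments a
LEFT JOIN courses b ON a.course_id = b.id

Result:
student | course    
--------+-----------
Rosa    | Economics 
Olivia  | NULL      
Mia     | Databases 
Quinn   | Statistics
Hank    | Statistics
Jack    | Economics 
Frank   | Algorithms


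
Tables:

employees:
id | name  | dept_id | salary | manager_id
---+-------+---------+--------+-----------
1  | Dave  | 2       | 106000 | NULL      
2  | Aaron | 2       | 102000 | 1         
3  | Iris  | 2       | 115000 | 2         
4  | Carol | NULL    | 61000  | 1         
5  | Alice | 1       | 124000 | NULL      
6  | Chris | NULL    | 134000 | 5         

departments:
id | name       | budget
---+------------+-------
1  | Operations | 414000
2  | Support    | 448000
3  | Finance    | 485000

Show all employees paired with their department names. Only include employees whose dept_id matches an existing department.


INNER JOIN keeps only employees rows whose dept_id matches an id in departments. Walk through each employee:
  - employee 1 (Dave): dept_id=2 -> matches Support
  - employee 2 (Aaron): dept_id=2 -> matches Support
  - employee 3 (Iris): dept_id=2 -> matches Support
  - employee 4 (Carol): dept_id=NULL, no match -> dropped
  - employee 5 (Alice): dept_id=1 -> matches Operations
  - employee 6 (Chris): dept_id=NULL, no match -> dropped
So 2 of 6 rows are dropped.

SQL:
SELECT a.name, b.name AS department
FROM employees a
INNER JOIN departments b ON a.dept_id = b.id

Result:
name  | department
------+-----------
Dave  | Support   
Aaron | Support   
Iris  | Support   
Alice | Operations


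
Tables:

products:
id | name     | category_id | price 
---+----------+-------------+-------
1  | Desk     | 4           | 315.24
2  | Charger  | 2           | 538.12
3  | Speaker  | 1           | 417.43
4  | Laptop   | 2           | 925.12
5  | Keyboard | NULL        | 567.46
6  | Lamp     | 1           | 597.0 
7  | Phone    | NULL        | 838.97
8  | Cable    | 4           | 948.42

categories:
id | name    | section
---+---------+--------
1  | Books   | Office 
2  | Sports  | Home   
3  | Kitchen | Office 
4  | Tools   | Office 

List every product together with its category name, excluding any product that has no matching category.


INNER JOIN keeps only products rows whose category_id matches an id in categories. Walk through each product:
  - product 1 (Desk): category_id=4 -> matches Tools
  - product 2 (Charger): category_id=2 -> matches Sports
  - product 3 (Speaker): category_id=1 -> matches Books
  - product 4 (Laptop): category_id=2 -> matches Sports
  - product 5 (Keyboard): category_id=NULL, no match -> dropped
  - product 6 (Lamp): category_id=1 -> matches Books
  - product 7 (Phone): category_id=NULL, no match -> dropped
  - product 8 (Cable): category_id=4 -> matches Tools
So 2 of 8 rows are dropped.

SQL:
SELECT a.name, b.name AS category
FROM products a
INNER JOIN categories b ON a.category_id = b.id

Result:
name    | category
--------+---------
Desk    | Tools   
Charger | Sports  
Speaker | Books   
Laptop  | Sports  
Lamp    | Books   
Cable   | Tools   


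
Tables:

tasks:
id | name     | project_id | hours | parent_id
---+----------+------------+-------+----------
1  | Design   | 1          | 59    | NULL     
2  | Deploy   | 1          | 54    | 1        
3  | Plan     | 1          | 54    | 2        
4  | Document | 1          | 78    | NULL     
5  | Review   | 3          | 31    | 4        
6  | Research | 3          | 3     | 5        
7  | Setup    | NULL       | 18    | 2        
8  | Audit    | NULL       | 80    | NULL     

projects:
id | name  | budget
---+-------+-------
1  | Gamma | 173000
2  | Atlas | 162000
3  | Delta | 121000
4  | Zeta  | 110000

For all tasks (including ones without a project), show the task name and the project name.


LEFT JOIN keeps every row from tasks (the left table); where project_id has no match in projects, the project columns become NULL. Walk through each task:
  - task 1 (Design): project_id=1 -> matches Gamma
  - task 2 (Deploy): project_id=1 -> matches Gamma
  - task 3 (Plan): project_id=1 -> matches Gamma
  - task 4 (Document): project_id=1 -> matches Gamma
  - task 5 (Review): project_id=3 -> matches Delta
  - task 6 (Research): project_id=3 -> matches Delta
  - task 7 (Setup): project_id=NULL, no match -> kept with NULL
  - task 8 (Audit): project_id=NULL, no match -> kept with NULL
All 8 rows appear; 2 have NULL project.

SQL:
SELECT a.name, b.name AS project
FROM tasks a
LEFT JOIN projects b ON a.project_id = b.id

Result:
name     | project
---------+--------
Design   | Gamma  
Deploy   | Gamma  
Plan     | Gamma  
Document | Gamma  
Review   | Delta  
Research | Delta  
Setup    | NULL   
Audit    | NULL   


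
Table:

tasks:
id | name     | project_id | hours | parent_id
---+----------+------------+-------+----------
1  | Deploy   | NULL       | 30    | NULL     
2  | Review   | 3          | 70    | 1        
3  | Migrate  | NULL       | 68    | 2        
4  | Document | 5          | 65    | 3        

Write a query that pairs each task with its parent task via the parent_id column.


This is a self-join: tasks is joined to a second copy of itself, matching each row's parent_id to another row's id. Use LEFT JOIN so rows with parent_id=NULL are kept.
  - task 1 (Deploy): parent_id=NULL -> NULL
  - task 2 (Review): parent_id=1 -> Deploy
  - task 3 (Migrate): parent_id=2 -> Review
  - task 4 (Document): parent_id=3 -> Migrate

SQL:
SELECT a.name AS item, b.name AS parent
FROM tasks a
LEFT JOIN tasks b ON a.parent_id = b.id

Result:
item     | parent 
---------+--------
Deploy   | NULL   
Review   | Deploy 
Migrate  | Review 
Document | Migrate


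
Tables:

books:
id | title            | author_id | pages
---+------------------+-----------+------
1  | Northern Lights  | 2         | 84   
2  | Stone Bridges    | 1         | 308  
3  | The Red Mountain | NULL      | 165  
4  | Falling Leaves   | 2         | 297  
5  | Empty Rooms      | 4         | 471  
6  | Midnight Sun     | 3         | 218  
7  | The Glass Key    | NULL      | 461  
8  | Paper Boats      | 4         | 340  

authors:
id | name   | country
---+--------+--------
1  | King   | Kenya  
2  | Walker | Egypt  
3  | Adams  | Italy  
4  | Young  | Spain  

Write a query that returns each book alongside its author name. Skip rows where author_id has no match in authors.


INNER JOIN keeps only books rows whose author_id matches an id in authors. Walk through each book:
  - book 1 (Northern Lights): author_id=2 -> matches Walker
  - book 2 (Stone Bridges): author_id=1 -> matches King
  - book 3 (The Red Mountain): author_id=NULL, no match -> dropped
  - book 4 (Falling Leaves): author_id=2 -> matches Walker
  - book 5 (Empty Rooms): author_id=4 -> matches Young
  - book 6 (Midnight Sun): author_id=3 -> matches Adams
  - book 7 (The Glass Key): author_id=NULL, no match -> dropped
  - book 8 (Paper Boats): author_id=4 -> matches Young
So 2 of 8 rows are dropped.

SQL:
SELECT a.title, b.name AS author
FROM books a
INNER JOIN authors b ON a.author_id = b.id

Result:
title           | author
----------------+-------
Northern Lights | Walker
Stone Bridges   | King  
Falling Leaves  | Walker
Empty Rooms     | Young 
Midnight Sun    | Adams 
Paper Boats     | Young 


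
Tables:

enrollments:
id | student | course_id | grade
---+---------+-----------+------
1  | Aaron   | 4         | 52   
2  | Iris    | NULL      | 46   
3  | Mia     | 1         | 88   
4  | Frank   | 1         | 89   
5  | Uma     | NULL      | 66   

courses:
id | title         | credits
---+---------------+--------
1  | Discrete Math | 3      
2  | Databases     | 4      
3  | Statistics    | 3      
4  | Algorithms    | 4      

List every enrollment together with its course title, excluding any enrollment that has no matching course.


INNER JOIN keeps only enrollments rows whose course_id matches an id in courses. Walk through each enrollment:
  - enrollment 1 (Aaron): course_id=4 -> matches Algorithms
  - enrollment 2 (Iris): course_id=NULL, no match -> dropped
  - enrollment 3 (Mia): course_id=1 -> matches Discrete Math
  - enrollment 4 (Frank): course_id=1 -> matches Discrete Math
  - enrollment 5 (Uma): course_id=NULL, no match -> dropped
So 2 of 5 rows are dropped.

SQL:
SELECT a.student, b.title AS course
FROM enrollments a
INNER JOIN courses b ON a.course_id = b.id

Result:
student | course       
--------+--------------
Aaron   | Algorithms   
Mia     | Discrete Math
Frank   | Discrete Math


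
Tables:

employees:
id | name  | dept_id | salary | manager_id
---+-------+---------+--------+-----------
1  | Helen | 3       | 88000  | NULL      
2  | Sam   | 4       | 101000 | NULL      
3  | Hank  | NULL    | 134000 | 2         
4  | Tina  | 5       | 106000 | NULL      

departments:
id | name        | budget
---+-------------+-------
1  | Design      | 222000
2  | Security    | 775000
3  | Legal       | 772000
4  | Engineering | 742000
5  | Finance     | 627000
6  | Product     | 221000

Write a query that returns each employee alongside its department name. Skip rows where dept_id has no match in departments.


INNER JOIN keeps only employees rows whose dept_id matches an id in departments. Walk through each employee:
  - employee 1 (Helen): dept_id=3 -> matches Legal
  - employee 2 (Sam): dept_id=4 -> matches Engineering
  - employee 3 (Hank): dept_id=NULL, no match -> dropped
  - employee 4 (Tina): dept_id=5 -> matches Finance
So 1 of 4 rows is dropped.

SQL:
SELECT a.name, b.name AS department
FROM employees a
INNER JOIN departments b ON a.dept_id = b.id

Result:
name  | department 
------+------------
Helen | Legal      
Sam   | Engineering
Tina  | Finance    


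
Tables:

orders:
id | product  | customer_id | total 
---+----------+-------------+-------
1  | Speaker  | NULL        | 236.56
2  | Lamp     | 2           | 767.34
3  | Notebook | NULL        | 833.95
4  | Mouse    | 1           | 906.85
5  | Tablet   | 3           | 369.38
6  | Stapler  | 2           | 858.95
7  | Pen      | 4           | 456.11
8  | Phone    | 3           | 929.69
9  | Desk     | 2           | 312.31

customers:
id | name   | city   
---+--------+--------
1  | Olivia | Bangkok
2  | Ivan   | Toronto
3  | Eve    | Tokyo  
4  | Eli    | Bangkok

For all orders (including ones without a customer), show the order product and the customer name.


LEFT JOIN keeps every row from orders (the left table); where customer_id has no match in customers, the customer columns become NULL. Walk through each order:
  - order 1 (Speaker): customer_id=NULL, no match -> kept with NULL
  - order 2 (Lamp): customer_id=2 -> matches Ivan
  - order 3 (Notebook): customer_id=NULL, no match -> kept with NULL
  - order 4 (Mouse): customer_id=1 -> matches Olivia
  - order 5 (Tablet): customer_id=3 -> matches Eve
  - order 6 (Stapler): customer_id=2 -> matches Ivan
  - order 7 (Pen): customer_id=4 -> matches Eli
  - order 8 (Phone): customer_id=3 -> matches Eve
  - order 9 (Desk): customer_id=2 -> matches Ivan
All 9 rows appear; 2 have NULL customer.

SQL:
SELECT a.product, b.name AS customer
FROM orders a
LEFT JOIN customers b ON a.customer_id = b.id

Result:
product  | customer
---------+---------
Speaker  | NULL    
Lamp     | Ivan    
Notebook | NULL    
Mouse    | Olivia  
Tablet   | Eve     
Stapler  | Ivan    
Pen      | Eli     
Phone    | Eve     
Desk     | Ivan    


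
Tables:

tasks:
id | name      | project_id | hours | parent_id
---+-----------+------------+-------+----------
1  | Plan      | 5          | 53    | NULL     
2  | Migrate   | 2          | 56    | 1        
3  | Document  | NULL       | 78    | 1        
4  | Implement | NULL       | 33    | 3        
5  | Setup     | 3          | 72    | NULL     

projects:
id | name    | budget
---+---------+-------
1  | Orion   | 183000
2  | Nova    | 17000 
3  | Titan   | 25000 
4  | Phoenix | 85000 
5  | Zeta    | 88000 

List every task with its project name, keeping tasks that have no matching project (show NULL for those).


LEFT JOIN keeps every row from tasks (the left table); where project_id has no match in projects, the project columns become NULL. Walk through each task:
  - task 1 (Plan): project_id=5 -> matches Zeta
  - task 2 (Migrate): project_id=2 -> matches Nova
  - task 3 (Document): project_id=NULL, no match -> kept with NULL
  - task 4 (Implement): project_id=NULL, no match -> kept with NULL
  - task 5 (Setup): project_id=3 -> matches Titan
All 5 rows appear; 2 have NULL project.

SQL:
SELECT a.name, b.name AS project
FROM tasks a
LEFT JOIN projects b ON a.project_id = b.id

Result:
name      | project
----------+--------
Plan      | Zeta   
Migrate   | Nova   
Document  | NULL   
Implement | NULL   
Setup     | Titan  


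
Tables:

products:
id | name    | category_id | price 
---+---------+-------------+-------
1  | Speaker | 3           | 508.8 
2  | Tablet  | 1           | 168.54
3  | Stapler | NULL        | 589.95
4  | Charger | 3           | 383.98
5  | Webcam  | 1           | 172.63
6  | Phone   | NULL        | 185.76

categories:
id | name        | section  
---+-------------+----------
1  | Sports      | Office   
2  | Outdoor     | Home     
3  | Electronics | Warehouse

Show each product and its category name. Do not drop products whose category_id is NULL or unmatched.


LEFT JOIN keeps every row from products (the left table); where category_id has no match in categories, the category columns become NULL. Walk through each product:
  - product 1 (Speaker): category_id=3 -> matches Electronics
  - product 2 (Tablet): category_id=1 -> matches Sports
  - product 3 (Stapler): category_id=NULL, no match -> kept with NULL
  - product 4 (Charger): category_id=3 -> matches Electronics
  - product 5 (Webcam): category_id=1 -> matches Sports
  - product 6 (Phone): category_id=NULL, no match -> kept with NULL
All 6 rows appear; 2 have NULL category.

SQL:
SELECT a.name, b.name AS category
FROM products a
LEFT JOIN categories b ON a.category_id = b.id

Result:
name    | category   
--------+------------
Speaker | Electronics
Tablet  | Sports     
Stapler | NULL       
Charger | Electronics
Webcam  | Sports     
Phone   | NULL       


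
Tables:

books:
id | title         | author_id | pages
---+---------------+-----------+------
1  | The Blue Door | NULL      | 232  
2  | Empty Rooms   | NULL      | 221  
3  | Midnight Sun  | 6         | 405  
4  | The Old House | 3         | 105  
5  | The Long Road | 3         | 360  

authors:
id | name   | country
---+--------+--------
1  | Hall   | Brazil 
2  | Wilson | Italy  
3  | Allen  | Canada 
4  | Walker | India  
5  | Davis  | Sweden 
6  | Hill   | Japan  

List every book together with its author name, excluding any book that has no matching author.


INNER JOIN keeps only books rows whose author_id matches an id in authors. Walk through each book:
  - book 1 (The Blue Door): author_id=NULL, no match -> dropped
  - book 2 (Empty Rooms): author_id=NULL, no match -> dropped
  - book 3 (Midnight Sun): author_id=6 -> matches Hill
  - book 4 (The Old House): author_id=3 -> matches Allen
  - book 5 (The Long Road): author_id=3 -> matches Allen
So 2 of 5 rows are dropped.

SQL:
SELECT a.title, b.name AS author
FROM books a
INNER JOIN authors b ON a.author_id = b.id

Result:
title         | author
--------------+-------
Midnight Sun  | Hill  
The Old House | Allen 
The Long Road | Allen 


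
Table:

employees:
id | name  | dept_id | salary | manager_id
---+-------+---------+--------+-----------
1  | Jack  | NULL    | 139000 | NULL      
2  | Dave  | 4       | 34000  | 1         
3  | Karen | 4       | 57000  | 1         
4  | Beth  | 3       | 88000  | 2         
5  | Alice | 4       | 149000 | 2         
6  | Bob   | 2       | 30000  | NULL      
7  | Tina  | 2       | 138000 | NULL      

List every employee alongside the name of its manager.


This is a self-join: employees is joined to a second copy of itself, matching each row's manager_id to another row's id. Use LEFT JOIN so rows with manager_id=NULL are kept.
  - employee 1 (Jack): manager_id=NULL -> NULL
  - employee 2 (Dave): manager_id=1 -> Jack
  - employee 3 (Karen): manager_id=1 -> Jack
  - employee 4 (Beth): manager_id=2 -> Dave
  - employee 5 (Alice): manager_id=2 -> Dave
  - employee 6 (Bob): manager_id=NULL -> NULL
  - employee 7 (Tina): manager_id=NULL -> NULL

SQL:
SELECT a.name AS item, b.name AS manager
FROM employees a
LEFT JOIN employees b ON a.manager_id = b.id

Result:
item  | manager
------+--------
Jack  | NULL   
Dave  | Jack   
Karen | Jack   
Beth  | Dave   
Alice | Dave   
Bob   | NULL   
Tina  | NULL   


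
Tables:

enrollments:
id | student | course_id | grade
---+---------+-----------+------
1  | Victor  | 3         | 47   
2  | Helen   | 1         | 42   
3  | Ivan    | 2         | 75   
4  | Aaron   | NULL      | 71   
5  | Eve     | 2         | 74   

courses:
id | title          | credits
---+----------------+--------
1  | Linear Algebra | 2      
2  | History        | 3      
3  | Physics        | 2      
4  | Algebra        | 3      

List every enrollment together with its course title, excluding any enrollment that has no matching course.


INNER JOIN keeps only enrollments rows whose course_id matches an id in courses. Walk through each enrollment:
  - enrollment 1 (Victor): course_id=3 -> matches Physics
  - enrollment 2 (Helen): course_id=1 -> matches Linear Algebra
  - enrollment 3 (Ivan): course_id=2 -> matches History
  - enrollment 4 (Aaron): course_id=NULL, no match -> dropped
  - enrollment 5 (Eve): course_id=2 -> matches History
So 1 of 5 rows is dropped.

SQL:
SELECT a.student, b.title AS course
FROM enrollments a
INNER JOIN courses b ON a.course_id = b.id

Result:
student | course        
--------+---------------
Victor  | Physics       
Helen   | Linear Algebra
Ivan    | History       
Eve     | History       


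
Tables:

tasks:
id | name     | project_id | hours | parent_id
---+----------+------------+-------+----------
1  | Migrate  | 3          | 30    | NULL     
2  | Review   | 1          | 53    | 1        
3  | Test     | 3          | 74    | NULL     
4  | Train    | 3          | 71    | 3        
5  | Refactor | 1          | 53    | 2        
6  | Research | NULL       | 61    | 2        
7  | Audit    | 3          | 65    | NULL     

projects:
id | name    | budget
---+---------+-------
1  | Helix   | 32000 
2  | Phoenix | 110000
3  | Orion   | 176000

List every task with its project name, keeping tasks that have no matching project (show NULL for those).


LEFT JOIN keeps every row from tasks (the left table); where project_id has no match in projects, the project columns become NULL. Walk through each task:
  - task 1 (Migrate): project_id=3 -> matches Orion
  - task 2 (Review): project_id=1 -> matches Helix
  - task 3 (Test): project_id=3 -> matches Orion
  - task 4 (Train): project_id=3 -> matches Orion
  - task 5 (Refactor): project_id=1 -> matches Helix
  - task 6 (Research): project_id=NULL, no match -> kept with NULL
  - task 7 (Audit): project_id=3 -> matches Orion
All 7 rows appear; 1 has NULL project.

SQL:
SELECT a.name, b.name AS project
FROM tasks a
LEFT JOIN projects b ON a.project_id = b.id

Result:
name     | project
---------+--------
Migrate  | Orion  
Review   | Helix  
Test     | Orion  
Train    | Orion  
Refactor | Helix  
Research | NULL   
Audit    | Orion  


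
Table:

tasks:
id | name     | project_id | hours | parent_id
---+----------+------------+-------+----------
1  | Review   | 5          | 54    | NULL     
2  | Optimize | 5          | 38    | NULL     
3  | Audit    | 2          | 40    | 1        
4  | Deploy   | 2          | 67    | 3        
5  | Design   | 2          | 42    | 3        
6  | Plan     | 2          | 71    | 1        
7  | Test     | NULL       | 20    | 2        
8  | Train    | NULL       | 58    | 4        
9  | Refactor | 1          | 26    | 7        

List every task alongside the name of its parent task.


This is a self-join: tasks is joined to a second copy of itself, matching each row's parent_id to another row's id. Use LEFT JOIN so rows with parent_id=NULL are kept.
  - task 1 (Review): parent_id=NULL -> NULL
  - task 2 (Optimize): parent_id=NULL -> NULL
  - task 3 (Audit): parent_id=1 -> Review
  - task 4 (Deploy): parent_id=3 -> Audit
  - task 5 (Design): parent_id=3 -> Audit
  - task 6 (Plan): parent_id=1 -> Review
  - task 7 (Test): parent_id=2 -> Optimize
  - task 8 (Train): parent_id=4 -> Deploy
  - task 9 (Refactor): parent_id=7 -> Test

SQL:
SELECT a.name AS item, b.name AS parent
FROM tasks a
LEFT JOIN tasks b ON a.parent_id = b.id

Result:
item     | parent  
---------+---------
Review   | NULL    
Optimize | NULL    
Audit    | Review  
Deploy   | Audit   
Design   | Audit   
Plan     | Review  
Test     | Optimize
Train    | Deploy  
Refactor | Test    


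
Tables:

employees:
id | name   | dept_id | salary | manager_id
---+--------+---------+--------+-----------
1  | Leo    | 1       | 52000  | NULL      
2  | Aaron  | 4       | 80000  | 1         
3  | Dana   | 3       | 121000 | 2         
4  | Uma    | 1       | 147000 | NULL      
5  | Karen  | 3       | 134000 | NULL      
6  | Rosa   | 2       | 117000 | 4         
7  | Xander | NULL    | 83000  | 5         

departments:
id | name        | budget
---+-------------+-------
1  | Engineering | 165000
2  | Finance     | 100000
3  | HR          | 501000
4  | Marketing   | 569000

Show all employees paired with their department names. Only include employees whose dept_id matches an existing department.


INNER JOIN keeps only employees rows whose dept_id matches an id in departments. Walk through each employee:
  - employee 1 (Leo): dept_id=1 -> matches Engineering
  - employee 2 (Aaron): dept_id=4 -> matches Marketing
  - employee 3 (Dana): dept_id=3 -> matches HR
  - employee 4 (Uma): dept_id=1 -> matches Engineering
  - employee 5 (Karen): dept_id=3 -> matches HR
  - employee 6 (Rosa): dept_id=2 -> matches Finance
  - employee 7 (Xander): dept_id=NULL, no match -> dropped
So 1 of 7 rows is dropped.

SQL:
SELECT a.name, b.name AS department
FROM employees a
INNER JOIN departments b ON a.dept_id = b.id

Result:
name  | department 
------+------------
Leo   | Engineering
Aaron | Marketing  
Dana  | HR         
Uma   | Engineering
Karen | HR         
Rosa  | Finance    


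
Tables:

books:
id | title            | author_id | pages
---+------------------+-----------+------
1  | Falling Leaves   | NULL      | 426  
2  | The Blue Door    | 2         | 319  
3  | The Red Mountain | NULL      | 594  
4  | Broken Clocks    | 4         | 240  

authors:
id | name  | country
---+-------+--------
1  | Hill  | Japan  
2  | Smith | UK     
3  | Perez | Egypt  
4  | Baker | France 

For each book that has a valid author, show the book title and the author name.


INNER JOIN keeps only books rows whose author_id matches an id in authors. Walk through each book:
  - book 1 (Falling Leaves): author_id=NULL, no match -> dropped
  - book 2 (The Blue Door): author_id=2 -> matches Smith
  - book 3 (The Red Mountain): author_id=NULL, no match -> dropped
  - book 4 (Broken Clocks): author_id=4 -> matches Baker
So 2 of 4 rows are dropped.

SQL:
SELECT a.title, b.name AS author
FROM books a
INNER JOIN authors b ON a.author_id = b.id

Result:
title         | author
--------------+-------
The Blue Door | Smith 
Broken Clocks | Baker 


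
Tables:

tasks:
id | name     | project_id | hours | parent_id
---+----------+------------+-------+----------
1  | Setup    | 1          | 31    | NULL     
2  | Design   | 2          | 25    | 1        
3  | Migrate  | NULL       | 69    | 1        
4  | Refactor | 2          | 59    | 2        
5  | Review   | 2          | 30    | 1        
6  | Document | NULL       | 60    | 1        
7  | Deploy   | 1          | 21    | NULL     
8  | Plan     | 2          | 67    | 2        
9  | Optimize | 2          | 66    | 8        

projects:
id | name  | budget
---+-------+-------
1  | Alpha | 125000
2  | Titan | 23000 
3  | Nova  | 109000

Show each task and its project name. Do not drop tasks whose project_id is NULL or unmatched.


LEFT JOIN keeps every row from tasks (the left table); where project_id has no match in projects, the project columns become NULL. Walk through each task:
  - task 1 (Setup): project_id=1 -> matches Alpha
  - task 2 (Design): project_id=2 -> matches Titan
  - task 3 (Migrate): project_id=NULL, no match -> kept with NULL
  - task 4 (Refactor): project_id=2 -> matches Titan
  - task 5 (Review): project_id=2 -> matches Titan
  - task 6 (Document): project_id=NULL, no match -> kept with NULL
  - task 7 (Deploy): project_id=1 -> matches Alpha
  - task 8 (Plan): project_id=2 -> matches Titan
  - task 9 (Optimize): project_id=2 -> matches Titan
All 9 rows appear; 2 have NULL project.

SQL:
SELECT a.name, b.name AS project
FROM tasks a
LEFT JOIN projects b ON a.project_id = b.id

Result:
name     | project
---------+--------
Setup    | Alpha  
Design   | Titan  
Migrate  | NULL   
Refactor | Titan  
Review   | Titan  
Document | NULL   
Deploy   | Alpha  
Plan     | Titan  
Optimize | Titan  


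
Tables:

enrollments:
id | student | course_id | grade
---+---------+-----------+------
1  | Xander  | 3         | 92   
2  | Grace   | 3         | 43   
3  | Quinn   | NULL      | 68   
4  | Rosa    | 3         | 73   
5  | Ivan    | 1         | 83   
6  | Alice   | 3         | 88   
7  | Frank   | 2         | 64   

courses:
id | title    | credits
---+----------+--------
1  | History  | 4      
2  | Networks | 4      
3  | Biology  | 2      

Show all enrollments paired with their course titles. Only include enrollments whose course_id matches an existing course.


INNER JOIN keeps only enrollments rows whose course_id matches an id in courses. Walk through each enrollment:
  - enrollment 1 (Xander): course_id=3 -> matches Biology
  - enrollment 2 (Grace): course_id=3 -> matches Biology
  - enrollment 3 (Quinn): course_id=NULL, no match -> dropped
  - enrollment 4 (Rosa): course_id=3 -> matches Biology
  - enrollment 5 (Ivan): course_id=1 -> matches History
  - enrollment 6 (Alice): course_id=3 -> matches Biology
  - enrollment 7 (Frank): course_id=2 -> matches Networks
So 1 of 7 rows is dropped.

SQL:
SELECT a.student, b.title AS course
FROM enrollments a
INNER JOIN courses b ON a.course_id = b.id

Result:
student | course  
--------+---------
Xander  | Biology 
Grace   | Biology 
Rosa    | Biology 
Ivan    | History 
Alice   | Biology 
Frank   | Networks


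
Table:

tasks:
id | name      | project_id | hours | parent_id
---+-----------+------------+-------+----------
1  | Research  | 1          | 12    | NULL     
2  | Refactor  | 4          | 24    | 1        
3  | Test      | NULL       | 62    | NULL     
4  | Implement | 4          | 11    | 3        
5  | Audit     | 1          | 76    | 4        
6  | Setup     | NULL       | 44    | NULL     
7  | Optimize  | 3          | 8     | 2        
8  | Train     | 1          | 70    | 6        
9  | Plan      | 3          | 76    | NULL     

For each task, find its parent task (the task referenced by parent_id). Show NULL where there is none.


This is a self-join: tasks is joined to a second copy of itself, matching each row's parent_id to another row's id. Use LEFT JOIN so rows with parent_id=NULL are kept.
  - task 1 (Research): parent_id=NULL -> NULL
  - task 2 (Refactor): parent_id=1 -> Research
  - task 3 (Test): parent_id=NULL -> NULL
  - task 4 (Implement): parent_id=3 -> Test
  - task 5 (Audit): parent_id=4 -> Implement
  - task 6 (Setup): parent_id=NULL -> NULL
  - task 7 (Optimize): parent_id=2 -> Refactor
  - task 8 (Train): parent_id=6 -> Setup
  - task 9 (Plan): parent_id=NULL -> NULL

SQL:
SELECT a.name AS item, b.name AS parent
FROM tasks a
LEFT JOIN tasks b ON a.parent_id = b.id

Result:
item      | parent   
----------+----------
Research  | NULL     
Refactor  | Research 
Test      | NULL     
Implement | Test     
Audit     | Implement
Setup     | NULL     
Optimize  | Refactor 
Train     | Setup    
Plan      | NULL     


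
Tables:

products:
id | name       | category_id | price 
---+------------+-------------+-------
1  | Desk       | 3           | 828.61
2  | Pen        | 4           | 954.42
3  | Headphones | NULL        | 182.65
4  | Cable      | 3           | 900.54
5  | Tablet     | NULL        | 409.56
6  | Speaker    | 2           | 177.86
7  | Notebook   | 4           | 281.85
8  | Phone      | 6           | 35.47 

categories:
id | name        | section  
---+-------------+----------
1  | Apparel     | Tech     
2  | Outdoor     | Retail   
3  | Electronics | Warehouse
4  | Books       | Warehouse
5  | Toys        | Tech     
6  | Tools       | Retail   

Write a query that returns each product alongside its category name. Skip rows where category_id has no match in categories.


INNER JOIN keeps only products rows whose category_id matches an id in categories. Walk through each product:
  - product 1 (Desk): category_id=3 -> matches Electronics
  - product 2 (Pen): category_id=4 -> matches Books
  - product 3 (Headphones): category_id=NULL, no match -> dropped
  - product 4 (Cable): category_id=3 -> matches Electronics
  - product 5 (Tablet): category_id=NULL, no match -> dropped
  - product 6 (Speaker): category_id=2 -> matches Outdoor
  - product 7 (Notebook): category_id=4 -> matches Books
  - product 8 (Phone): category_id=6 -> matches Tools
So 2 of 8 rows are dropped.

SQL:
SELECT a.name, b.name AS category
FROM products a
INNER JOIN categories b ON a.category_id = b.id

Result:
name     | category   
---------+------------
Desk     | Electronics
Pen      | Books      
Cable    | Electronics
Speaker  | Outdoor    
Notebook | Books      
Phone    | Tools      


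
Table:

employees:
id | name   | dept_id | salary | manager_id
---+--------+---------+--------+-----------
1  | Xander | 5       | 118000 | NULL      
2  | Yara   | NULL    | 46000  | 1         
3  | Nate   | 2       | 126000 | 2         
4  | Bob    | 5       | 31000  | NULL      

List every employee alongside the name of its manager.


This is a self-join: employees is joined to a second copy of itself, matching each row's manager_id to another row's id. Use LEFT JOIN so rows with manager_id=NULL are kept.
  - employee 1 (Xander): manager_id=NULL -> NULL
  - employee 2 (Yara): manager_id=1 -> Xander
  - employee 3 (Nate): manager_id=2 -> Yara
  - employee 4 (Bob): manager_id=NULL -> NULL

SQL:
SELECT a.name AS item, b.name AS manager
FROM employees a
LEFT JOIN employees b ON a.manager_id = b.id

Result:
item   | manager
-------+--------
Xander | NULL   
Yara   | Xander 
Nate   | Yara   
Bob    | NULL   


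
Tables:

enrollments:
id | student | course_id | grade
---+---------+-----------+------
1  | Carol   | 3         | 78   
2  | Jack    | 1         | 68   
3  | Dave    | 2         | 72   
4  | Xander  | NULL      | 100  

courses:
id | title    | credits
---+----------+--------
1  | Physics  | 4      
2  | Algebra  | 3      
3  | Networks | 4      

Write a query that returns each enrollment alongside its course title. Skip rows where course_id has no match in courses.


INNER JOIN keeps only enrollments rows whose course_id matches an id in courses. Walk through each enrollment:
  - enrollment 1 (Carol): course_id=3 -> matches Networks
  - enrollment 2 (Jack): course_id=1 -> matches Physics
  - enrollment 3 (Dave): course_id=2 -> matches Algebra
  - enrollment 4 (Xander): course_id=NULL, no match -> dropped
So 1 of 4 rows is dropped.

SQL:
SELECT a.student, b.title AS course
FROM enrollments a
INNER JOIN courses b ON a.course_id = b.id

Result:
student | course  
--------+---------
Carol   | Networks
Jack    | Physics 
Dave    | Algebra 


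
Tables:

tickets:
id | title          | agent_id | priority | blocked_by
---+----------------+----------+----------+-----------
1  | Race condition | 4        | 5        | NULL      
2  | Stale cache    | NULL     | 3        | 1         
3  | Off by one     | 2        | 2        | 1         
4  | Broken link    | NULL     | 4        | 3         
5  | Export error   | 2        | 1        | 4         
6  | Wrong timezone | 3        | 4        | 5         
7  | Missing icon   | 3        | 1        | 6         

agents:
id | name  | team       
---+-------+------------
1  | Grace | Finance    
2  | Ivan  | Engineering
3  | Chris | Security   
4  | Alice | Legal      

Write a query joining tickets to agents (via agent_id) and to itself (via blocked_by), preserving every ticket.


Two LEFT JOINs from the same base table tickets: one to agents via agent_id, one to tickets itself via blocked_by. Both are LEFT so every ticket is preserved.
Match against agents:
  - ticket 1 (Race condition): agent_id=4 -> matches Alice
  - ticket 2 (Stale cache): agent_id=NULL, no match -> kept with NULL
  - ticket 3 (Off by one): agent_id=2 -> matches Ivan
  - ticket 4 (Broken link): agent_id=NULL, no match -> kept with NULL
  - ticket 5 (Export error): agent_id=2 -> matches Ivan
  - ticket 6 (Wrong timezone): agent_id=3 -> matches Chris
  - ticket 7 (Missing icon): agent_id=3 -> matches Chris
Match against tickets (self):
  - ticket 1 (Race condition): blocked_by=NULL -> NULL
  - ticket 2 (Stale cache): blocked_by=1 -> Race condition
  - ticket 3 (Off by one): blocked_by=1 -> Race condition
  - ticket 4 (Broken link): blocked_by=3 -> Off by one
  - ticket 5 (Export error): blocked_by=4 -> Broken link
  - ticket 6 (Wrong timezone): blocked_by=5 -> Export error
  - ticket 7 (Missing icon): blocked_by=6 -> Wrong timezone

SQL:
SELECT a.title, b.name AS agent, c.title AS blocked_by
FROM tickets a
LEFT JOIN agents b ON a.agent_id = b.id
LEFT JOIN tickets c ON a.blocked_by = c.id

Result:
title          | agent | blocked_by    
---------------+-------+---------------
Race condition | Alice | NULL          
Stale cache    | NULL  | Race condition
Off by one     | Ivan  | Race condition
Broken link    | NULL  | Off by one    
Export error   | Ivan  | Broken link   
Wrong timezone | Chris | Export error  
Missing icon   | Chris | Wrong timezone


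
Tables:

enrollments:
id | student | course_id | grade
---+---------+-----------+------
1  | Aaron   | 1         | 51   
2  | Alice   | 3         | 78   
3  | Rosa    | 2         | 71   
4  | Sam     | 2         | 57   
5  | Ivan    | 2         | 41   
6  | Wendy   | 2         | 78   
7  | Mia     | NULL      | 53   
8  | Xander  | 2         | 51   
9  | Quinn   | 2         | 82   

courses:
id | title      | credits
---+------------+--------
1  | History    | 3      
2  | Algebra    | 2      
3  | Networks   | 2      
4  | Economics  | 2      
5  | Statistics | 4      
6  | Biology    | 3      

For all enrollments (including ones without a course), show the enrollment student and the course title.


LEFT JOIN keeps every row from enrollments (the left table); where course_id has no match in courses, the course columns become NULL. Walk through each enrollment:
  - enrollment 1 (Aaron): course_id=1 -> matches History
  - enrollment 2 (Alice): course_id=3 -> matches Networks
  - enrollment 3 (Rosa): course_id=2 -> matches Algebra
  - enrollment 4 (Sam): course_id=2 -> matches Algebra
  - enrollment 5 (Ivan): course_id=2 -> matches Algebra
  - enrollment 6 (Wendy): course_id=2 -> matches Algebra
  - enrollment 7 (Mia): course_id=NULL, no match -> kept with NULL
  - enrollment 8 (Xander): course_id=2 -> matches Algebra
  - enrollment 9 (Quinn): course_id=2 -> matches Algebra
All 9 rows appear; 1 has NULL course.

SQL:
SELECT a.student, b.title AS course
FROM enrollments a
LEFT JOIN courses b ON a.course_id = b.id

Result:
student | course  
--------+---------
Aaron   | History 
Alice   | Networks
Rosa    | Algebra 
Sam     | Algebra 
Ivan    | Algebra 
Wendy   | Algebra 
Mia     | NULL    
Xander  | Algebra 
Quinn   | Algebra 


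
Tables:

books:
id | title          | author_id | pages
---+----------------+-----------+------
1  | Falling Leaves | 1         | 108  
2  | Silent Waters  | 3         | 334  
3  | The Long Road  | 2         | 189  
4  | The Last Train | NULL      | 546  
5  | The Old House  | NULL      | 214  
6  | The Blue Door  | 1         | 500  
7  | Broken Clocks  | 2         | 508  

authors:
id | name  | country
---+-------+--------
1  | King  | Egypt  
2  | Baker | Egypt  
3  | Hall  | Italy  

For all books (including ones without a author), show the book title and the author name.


LEFT JOIN keeps every row from books (the left table); where author_id has no match in authors, the author columns become NULL. Walk through each book:
  - book 1 (Falling Leaves): author_id=1 -> matches King
  - book 2 (Silent Waters): author_id=3 -> matches Hall
  - book 3 (The Long Road): author_id=2 -> matches Baker
  - book 4 (The Last Train): author_id=NULL, no match -> kept with NULL
  - book 5 (The Old House): author_id=NULL, no match -> kept with NULL
  - book 6 (The Blue Door): author_id=1 -> matches King
  - book 7 (Broken Clocks): author_id=2 -> matches Baker
All 7 rows appear; 2 have NULL author.

SQL:
SELECT a.title, b.name AS author
FROM books a
LEFT JOIN authors b ON a.author_id = b.id

Result:
title          | author
---------------+-------
Falling Leaves | King  
Silent Waters  | Hall  
The Long Road  | Baker 
The Last Train | NULL  
The Old House  | NULL  
The Blue Door  | King  
Broken Clocks  | Baker 


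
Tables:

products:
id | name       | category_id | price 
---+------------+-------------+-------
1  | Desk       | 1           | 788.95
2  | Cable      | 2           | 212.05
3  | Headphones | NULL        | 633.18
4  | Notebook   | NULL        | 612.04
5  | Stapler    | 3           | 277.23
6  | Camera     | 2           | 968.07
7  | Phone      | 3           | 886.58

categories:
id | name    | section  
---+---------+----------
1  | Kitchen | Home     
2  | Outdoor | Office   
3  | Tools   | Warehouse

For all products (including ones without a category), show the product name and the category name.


LEFT JOIN keeps every row from products (the left table); where category_id has no match in categories, the category columns become NULL. Walk through each product:
  - product 1 (Desk): category_id=1 -> matches Kitchen
  - product 2 (Cable): category_id=2 -> matches Outdoor
  - product 3 (Headphones): category_id=NULL, no match -> kept with NULL
  - product 4 (Notebook): category_id=NULL, no match -> kept with NULL
  - product 5 (Stapler): category_id=3 -> matches Tools
  - product 6 (Camera): category_id=2 -> matches Outdoor
  - product 7 (Phone): category_id=3 -> matches Tools
All 7 rows appear; 2 have NULL category.

SQL:
SELECT a.name, b.name AS category
FROM products a
LEFT JOIN categories b ON a.category_id = b.id

Result:
name       | category
-----------+---------
Desk       | Kitchen 
Cable      | Outdoor 
Headphones | NULL    
Notebook   | NULL    
Stapler    | Tools   
Camera     | Outdoor 
Phone      | Tools   


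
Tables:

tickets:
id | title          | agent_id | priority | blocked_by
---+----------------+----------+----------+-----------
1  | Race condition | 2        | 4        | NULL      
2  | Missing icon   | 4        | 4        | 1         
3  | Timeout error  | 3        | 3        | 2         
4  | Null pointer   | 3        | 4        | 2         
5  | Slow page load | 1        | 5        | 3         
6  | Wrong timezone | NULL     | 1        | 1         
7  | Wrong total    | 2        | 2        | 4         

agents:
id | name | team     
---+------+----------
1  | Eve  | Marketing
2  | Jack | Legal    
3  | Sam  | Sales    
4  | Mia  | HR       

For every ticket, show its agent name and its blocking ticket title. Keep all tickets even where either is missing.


Two LEFT JOINs from the same base table tickets: one to agents via agent_id, one to tickets itself via blocked_by. Both are LEFT so every ticket is preserved.
Match against agents:
  - ticket 1 (Race condition): agent_id=2 -> matches Jack
  - ticket 2 (Missing icon): agent_id=4 -> matches Mia
  - ticket 3 (Timeout error): agent_id=3 -> matches Sam
  - ticket 4 (Null pointer): agent_id=3 -> matches Sam
  - ticket 5 (Slow page load): agent_id=1 -> matches Eve
  - ticket 6 (Wrong timezone): agent_id=NULL, no match -> kept with NULL
  - ticket 7 (Wrong total): agent_id=2 -> matches Jack
Match against tickets (self):
  - ticket 1 (Race condition): blocked_by=NULL -> NULL
  - ticket 2 (Missing icon): blocked_by=1 -> Race condition
  - ticket 3 (Timeout error): blocked_by=2 -> Missing icon
  - ticket 4 (Null pointer): blocked_by=2 -> Missing icon
  - ticket 5 (Slow page load): blocked_by=3 -> Timeout error
  - ticket 6 (Wrong timezone): blocked_by=1 -> Race condition
  - ticket 7 (Wrong total): blocked_by=4 -> Null pointer

SQL:
SELECT a.title, b.name AS agent, c.title AS blocked_by
FROM tickets a
LEFT JOIN agents b ON a.agent_id = b.id
LEFT JOIN tickets c ON a.blocked_by = c.id

Result:
title          | agent | blocked_by    
---------------+-------+---------------
Race condition | Jack  | NULL          
Missing icon   | Mia   | Race condition
Timeout error  | Sam   | Missing icon  
Null pointer   | Sam   | Missing icon  
Slow page load | Eve   | Timeout error 
Wrong timezone | NULL  | Race condition
Wrong total    | Jack  | Null pointer  
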